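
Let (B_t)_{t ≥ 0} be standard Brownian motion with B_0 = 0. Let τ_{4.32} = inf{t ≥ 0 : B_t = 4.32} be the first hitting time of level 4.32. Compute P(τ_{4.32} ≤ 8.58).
P(τ_{4.32} ≤ 8.58) = 2(1 − Φ(4.32/√8.58)) = 2(1 − Φ(1.4748)) ≈ 0.1403

By the reflection principle for standard BM, P(τ_b ≤ t) = 2 · P(B_t ≥ b). Since B_t ~ N(0, t), P(B_t ≥ 4.32) = 1 − Φ(4.32/√t) = 1 − Φ(4.32/√8.58) = 1 − Φ(1.4748) ≈ 0.07013. Doubling: P(τ_{4.32} ≤ 8.58) ≈ 2 · 0.07013 = 0.14026 ≈ 0.1403.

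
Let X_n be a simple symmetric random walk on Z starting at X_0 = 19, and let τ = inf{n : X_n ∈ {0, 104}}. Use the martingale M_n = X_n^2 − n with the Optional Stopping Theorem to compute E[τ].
E[τ] = 1615

M_n = X_n^2 − n is a martingale (since E[X_{n+1}^2 | F_n] = X_n^2 + 1). By OST (τ has finite mean in a bounded region), E[M_τ] = E[M_0] = X_0^2 − 0 = 19^2 = 361. Also E[M_τ] = E[X_τ^2] − E[τ]. The walk exits at 0 or 104, with P(hit 104 first) = 19/104, so E[X_τ^2] = 104^2 · 19/104 + 0 = 1976. Thus E[τ] = E[X_τ^2] − E[M_τ] = 1976 − 361 = 1615 = 19(104 − 19) = 1615.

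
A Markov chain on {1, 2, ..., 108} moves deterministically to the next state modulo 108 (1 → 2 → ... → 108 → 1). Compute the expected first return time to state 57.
E[T_57 | X_0 = 57] = 108

The chain cycles deterministically, so starting at state 57 it returns in exactly 108 steps. Equivalently, the stationary distribution is uniform π_j = 1/108 for every state j, so by Kac's formula E[T_57] = 1/π_57 = 108.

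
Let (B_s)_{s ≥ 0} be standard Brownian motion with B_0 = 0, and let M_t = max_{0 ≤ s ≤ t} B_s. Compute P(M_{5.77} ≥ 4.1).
P(M_{5.77} ≥ 4.1) = 2·P(B_{5.77} ≥ 4.1) = 2(1 − Φ(4.1/√5.77)) ≈ 0.0878

By the reflection principle for Brownian motion, P(M_t ≥ a) = 2 · P(B_t ≥ a) for a ≥ 0. Since B_t ~ N(0, t), P(B_t ≥ 4.1) = 1 − Φ(4.1/√t) = 1 − Φ(4.1/√5.77) = 1 − Φ(1.7069). So
  P(M_{5.77} ≥ 4.1) = 2(1 − Φ(1.7069)) ≈ 0.0878.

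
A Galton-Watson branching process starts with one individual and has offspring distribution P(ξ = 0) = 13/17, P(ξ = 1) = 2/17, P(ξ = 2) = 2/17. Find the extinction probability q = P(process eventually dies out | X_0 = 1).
q = 1

Mean offspring μ = 0·13/17 + 1·2/17 + 2·2/17 = 6/17 ≤ 1. For μ ≤ 1 with offspring not concentrated at 1, the Galton-Watson process goes extinct almost surely, so q = 1.
(Algebraic check: The pgf is f(s) = 13/17 + 2/17·s + 2/17·s². The extinction probability q is the smallest fixed point of f in [0, 1]. Setting s = f(s):
  2/17·s² + (2/17 − 1)·s + 13/17 = 0
  2/17·s² − (13/17 + 2/17)·s + 13/17 = 0
which factors as (s − 1)·(2/17·s − 13/17) = 0, giving roots s = 1 and s = (13/17)/(2/17) = 13/2. Since 13/2 ≥ 1, the smallest root in [0, 1] is s = 1.)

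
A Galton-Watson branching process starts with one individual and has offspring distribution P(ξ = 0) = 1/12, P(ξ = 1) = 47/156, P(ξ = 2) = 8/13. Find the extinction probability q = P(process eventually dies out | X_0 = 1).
q = 13/96

The pgf is f(s) = 1/12 + 47/156·s + 8/13·s². The extinction probability q is the smallest fixed point of f in [0, 1]. Setting s = f(s):
  8/13·s² + (47/156 − 1)·s + 1/12 = 0
  8/13·s² − (1/12 + 8/13)·s + 1/12 = 0
which factors as (s − 1)·(8/13·s − 1/12) = 0, giving roots s = 1 and s = (1/12)/(8/13) = 13/96.
Mean offspring μ = 47/156 + 2·8/13 = 239/156 > 1 (supercritical), so q < 1. The extinction probability is the smaller root: q = (1/12)/(8/13) = 13/96.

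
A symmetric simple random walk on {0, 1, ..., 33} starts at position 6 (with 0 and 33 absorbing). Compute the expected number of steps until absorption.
E[τ | X_0 = 6] = 162

Let v_k = E[τ | X_0 = k]. Boundary: v_0 = v_33 = 0. Recurrence: v_k = 1 + (v_{k-1} + v_{k+1})/2 for 1 ≤ k ≤ 32. The particular solution to v_k − (v_{k-1} + v_{k+1})/2 = 1 is v_k = −k^2. Adding homogeneous solution A + B k and matching boundaries gives v_k = k (33 − k). Substituting k = 6: v_6 = 6 · 27 = 162.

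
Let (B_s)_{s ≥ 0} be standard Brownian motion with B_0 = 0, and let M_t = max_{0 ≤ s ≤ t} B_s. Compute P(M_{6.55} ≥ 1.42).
P(M_{6.55} ≥ 1.42) = 2·P(B_{6.55} ≥ 1.42) = 2(1 − Φ(1.42/√6.55)) ≈ 0.5790

By the reflection principle for Brownian motion, P(M_t ≥ a) = 2 · P(B_t ≥ a) for a ≥ 0. Since B_t ~ N(0, t), P(B_t ≥ 1.42) = 1 − Φ(1.42/√t) = 1 − Φ(1.42/√6.55) = 1 − Φ(0.5548). So
  P(M_{6.55} ≥ 1.42) = 2(1 − Φ(0.5548)) ≈ 0.5790.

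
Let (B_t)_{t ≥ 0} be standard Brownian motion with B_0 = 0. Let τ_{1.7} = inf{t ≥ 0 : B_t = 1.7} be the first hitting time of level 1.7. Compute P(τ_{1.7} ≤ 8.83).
P(τ_{1.7} ≤ 8.83) = 2(1 − Φ(1.7/√8.83)) = 2(1 − Φ(0.5721)) ≈ 0.5673

By the reflection principle for standard BM, P(τ_b ≤ t) = 2 · P(B_t ≥ b). Since B_t ~ N(0, t), P(B_t ≥ 1.7) = 1 − Φ(1.7/√t) = 1 − Φ(1.7/√8.83) = 1 − Φ(0.5721) ≈ 0.28363. Doubling: P(τ_{1.7} ≤ 8.83) ≈ 2 · 0.28363 = 0.56726 ≈ 0.5673.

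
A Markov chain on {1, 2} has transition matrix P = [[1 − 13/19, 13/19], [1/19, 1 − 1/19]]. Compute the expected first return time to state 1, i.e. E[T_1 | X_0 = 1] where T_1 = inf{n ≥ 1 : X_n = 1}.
E[T_1 | X_0 = 1] = 1/π_1 = 14

For an irreducible recurrent Markov chain with stationary distribution π, E[T_i | X_0 = i] = 1/π_i (Kac's formula). Here π_1 = (1/19)/(13/19 + 1/19) = (1/19)/(14/19) = 1/14, so E[T_1 | X_0 = 1] = 1/π_1 = (13/19 + 1/19)/(1/19) = (14/19)/(1/19) = 14.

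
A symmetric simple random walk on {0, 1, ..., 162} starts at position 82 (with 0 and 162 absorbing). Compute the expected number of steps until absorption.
E[τ | X_0 = 82] = 6560

Let v_k = E[τ | X_0 = k]. Boundary: v_0 = v_162 = 0. Recurrence: v_k = 1 + (v_{k-1} + v_{k+1})/2 for 1 ≤ k ≤ 161. The particular solution to v_k − (v_{k-1} + v_{k+1})/2 = 1 is v_k = −k^2. Adding homogeneous solution A + B k and matching boundaries gives v_k = k (162 − k). Substituting k = 82: v_82 = 82 · 80 = 6560.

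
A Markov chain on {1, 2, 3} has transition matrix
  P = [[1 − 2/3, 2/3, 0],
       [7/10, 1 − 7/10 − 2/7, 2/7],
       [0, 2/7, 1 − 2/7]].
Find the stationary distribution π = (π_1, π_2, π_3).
π = (21/61, 20/61, 20/61)

This is a birth-death chain on three states, which satisfies detailed balance: π_1 · P_{12} = π_2 · P_{21} and π_2 · P_{23} = π_3 · P_{32}.
From π_1 · 2/3 = π_2 · 7/10: π_2/π_1 = (2/3)/(7/10) = 20/21.
From π_2 · 2/7 = π_3 · 2/7: π_3/π_2 = (2/7)/(2/7) = 1.
Take π_1 proportional to 1; then unnormalized π = (1, 20/21, 20/21). Normalize by dividing by the sum 61/21:
  π = (21/61, 20/61, 20/61).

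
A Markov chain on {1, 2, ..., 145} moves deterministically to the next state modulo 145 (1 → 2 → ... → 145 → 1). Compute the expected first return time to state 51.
E[T_51 | X_0 = 51] = 145

The chain cycles deterministically, so starting at state 51 it returns in exactly 145 steps. Equivalently, the stationary distribution is uniform π_j = 1/145 for every state j, so by Kac's formula E[T_51] = 1/π_51 = 145.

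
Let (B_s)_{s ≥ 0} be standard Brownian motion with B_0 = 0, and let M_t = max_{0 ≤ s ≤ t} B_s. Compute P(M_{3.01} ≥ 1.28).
P(M_{3.01} ≥ 1.28) = 2·P(B_{3.01} ≥ 1.28) = 2(1 − Φ(1.28/√3.01)) ≈ 0.4606

By the reflection principle for Brownian motion, P(M_t ≥ a) = 2 · P(B_t ≥ a) for a ≥ 0. Since B_t ~ N(0, t), P(B_t ≥ 1.28) = 1 − Φ(1.28/√t) = 1 − Φ(1.28/√3.01) = 1 − Φ(0.7378). So
  P(M_{3.01} ≥ 1.28) = 2(1 − Φ(0.7378)) ≈ 0.4606.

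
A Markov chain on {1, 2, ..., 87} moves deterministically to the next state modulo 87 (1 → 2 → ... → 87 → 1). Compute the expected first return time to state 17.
E[T_17 | X_0 = 17] = 87

The chain cycles deterministically, so starting at state 17 it returns in exactly 87 steps. Equivalently, the stationary distribution is uniform π_j = 1/87 for every state j, so by Kac's formula E[T_17] = 1/π_17 = 87.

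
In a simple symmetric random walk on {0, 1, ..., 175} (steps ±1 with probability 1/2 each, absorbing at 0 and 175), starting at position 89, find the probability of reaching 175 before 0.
P(hit 175 before 0) = 89/175

Let u_k = P(hit 175 before 0 | start at k). Then u_0 = 0, u_175 = 1, and u_k = u_{k-1}/2 + u_{k+1}/2 for 1 ≤ k ≤ 174. This harmonic recurrence is solved by u_k = k/175, giving u_89 = 89/175.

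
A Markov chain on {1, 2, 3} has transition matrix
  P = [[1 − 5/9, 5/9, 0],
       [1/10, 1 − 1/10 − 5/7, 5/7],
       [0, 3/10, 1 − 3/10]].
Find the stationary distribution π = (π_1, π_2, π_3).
π = (189/3739, 1050/3739, 2500/3739)

This is a birth-death chain on three states, which satisfies detailed balance: π_1 · P_{12} = π_2 · P_{21} and π_2 · P_{23} = π_3 · P_{32}.
From π_1 · 5/9 = π_2 · 1/10: π_2/π_1 = (5/9)/(1/10) = 50/9.
From π_2 · 5/7 = π_3 · 3/10: π_3/π_2 = (5/7)/(3/10) = 50/21.
Take π_1 proportional to 1; then unnormalized π = (1, 50/9, 2500/189). Normalize by dividing by the sum 3739/189:
  π = (189/3739, 1050/3739, 2500/3739).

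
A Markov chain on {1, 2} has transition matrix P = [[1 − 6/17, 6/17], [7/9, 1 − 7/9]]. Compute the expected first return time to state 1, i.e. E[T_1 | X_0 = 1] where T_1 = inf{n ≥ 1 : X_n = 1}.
E[T_1 | X_0 = 1] = 1/π_1 = 173/119

For an irreducible recurrent Markov chain with stationary distribution π, E[T_i | X_0 = i] = 1/π_i (Kac's formula). Here π_1 = (7/9)/(6/17 + 7/9) = (7/9)/(173/153) = 119/173, so E[T_1 | X_0 = 1] = 1/π_1 = (6/17 + 7/9)/(7/9) = (173/153)/(7/9) = 173/119.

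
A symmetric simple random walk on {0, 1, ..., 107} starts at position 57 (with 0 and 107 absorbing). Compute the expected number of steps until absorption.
E[τ | X_0 = 57] = 2850

Let v_k = E[τ | X_0 = k]. Boundary: v_0 = v_107 = 0. Recurrence: v_k = 1 + (v_{k-1} + v_{k+1})/2 for 1 ≤ k ≤ 106. The particular solution to v_k − (v_{k-1} + v_{k+1})/2 = 1 is v_k = −k^2. Adding homogeneous solution A + B k and matching boundaries gives v_k = k (107 − k). Substituting k = 57: v_57 = 57 · 50 = 2850.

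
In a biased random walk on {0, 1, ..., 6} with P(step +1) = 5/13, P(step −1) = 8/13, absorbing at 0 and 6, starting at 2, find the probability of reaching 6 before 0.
P(hit 6 before 0) = (1 − (8/5)^2) / (1 − (8/5)^6) = 625/6321

Let u_k denote P(reach 6 before 0 | start at k). Boundary: u_0 = 0, u_6 = 1. Recurrence: u_k = 5/13·u_{k+1} + 8/13·u_{k-1} for 1 ≤ k ≤ 5. Try u_k = A + B·r^k with r = q/p = (8/13)/(5/13) = 8/5. Substitution satisfies the recurrence; boundary conditions give:
  u_k = (1 − r^k) / (1 − r^N) = (1 − (8/5)^2) / (1 − (8/5)^6) = 625/6321.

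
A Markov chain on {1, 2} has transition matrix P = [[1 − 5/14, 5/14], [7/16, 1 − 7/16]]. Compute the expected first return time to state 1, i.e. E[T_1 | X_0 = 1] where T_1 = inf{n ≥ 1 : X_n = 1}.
E[T_1 | X_0 = 1] = 1/π_1 = 89/49

For an irreducible recurrent Markov chain with stationary distribution π, E[T_i | X_0 = i] = 1/π_i (Kac's formula). Here π_1 = (7/16)/(5/14 + 7/16) = (7/16)/(89/112) = 49/89, so E[T_1 | X_0 = 1] = 1/π_1 = (5/14 + 7/16)/(7/16) = (89/112)/(7/16) = 89/49.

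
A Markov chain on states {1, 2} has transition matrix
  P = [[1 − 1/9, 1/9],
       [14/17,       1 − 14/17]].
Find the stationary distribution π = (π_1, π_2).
π_1 = 126/143, π_2 = 17/143

Solve πP = π with π_1 + π_2 = 1. From πP = π: π_1 · (1 − 1/9) + π_2 · 14/17 = π_1 ⇒ π_2 · 14/17 = π_1 · 1/9 ⇒ π_2/π_1 = (1/9)/(14/17) = 17/126. Together with π_1 + π_2 = 1:
  π_1 = (14/17)/(1/9 + 14/17) = (14/17)/(143/153) = 126/143,
  π_2 = (1/9)/(1/9 + 14/17) = (1/9)/(143/153) = 17/143.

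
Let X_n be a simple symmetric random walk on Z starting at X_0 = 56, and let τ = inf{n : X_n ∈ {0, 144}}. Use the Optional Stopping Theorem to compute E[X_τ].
E[X_τ] = 56

X_n is a martingale and τ is a bounded-mean stopping time (indeed τ is finite a.s. with bounded expectation since the walk is in a bounded region). By the OST, E[X_τ] = E[X_0] = 56. Equivalently: E[X_τ] = 144 · P(hit 144 first) + 0 · P(hit 0 first) = 144 · (56/144) = 56.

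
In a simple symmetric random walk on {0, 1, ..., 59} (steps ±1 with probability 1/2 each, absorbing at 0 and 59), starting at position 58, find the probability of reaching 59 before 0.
P(hit 59 before 0) = 58/59

Let u_k = P(hit 59 before 0 | start at k). Then u_0 = 0, u_59 = 1, and u_k = u_{k-1}/2 + u_{k+1}/2 for 1 ≤ k ≤ 58. This harmonic recurrence is solved by u_k = k/59, giving u_58 = 58/59.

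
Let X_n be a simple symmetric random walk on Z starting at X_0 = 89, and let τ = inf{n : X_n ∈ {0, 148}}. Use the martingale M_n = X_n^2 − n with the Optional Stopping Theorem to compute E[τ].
E[τ] = 5251

M_n = X_n^2 − n is a martingale (since E[X_{n+1}^2 | F_n] = X_n^2 + 1). By OST (τ has finite mean in a bounded region), E[M_τ] = E[M_0] = X_0^2 − 0 = 89^2 = 7921. Also E[M_τ] = E[X_τ^2] − E[τ]. The walk exits at 0 or 148, with P(hit 148 first) = 89/148, so E[X_τ^2] = 148^2 · 89/148 + 0 = 13172. Thus E[τ] = E[X_τ^2] − E[M_τ] = 13172 − 7921 = 5251 = 89(148 − 89) = 5251.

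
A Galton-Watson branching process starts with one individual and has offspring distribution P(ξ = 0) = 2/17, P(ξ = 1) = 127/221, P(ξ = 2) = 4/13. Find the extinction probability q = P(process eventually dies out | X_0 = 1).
q = 13/34

The pgf is f(s) = 2/17 + 127/221·s + 4/13·s². The extinction probability q is the smallest fixed point of f in [0, 1]. Setting s = f(s):
  4/13·s² + (127/221 − 1)·s + 2/17 = 0
  4/13·s² − (2/17 + 4/13)·s + 2/17 = 0
which factors as (s − 1)·(4/13·s − 2/17) = 0, giving roots s = 1 and s = (2/17)/(4/13) = 13/34.
Mean offspring μ = 127/221 + 2·4/13 = 263/221 > 1 (supercritical), so q < 1. The extinction probability is the smaller root: q = (2/17)/(4/13) = 13/34.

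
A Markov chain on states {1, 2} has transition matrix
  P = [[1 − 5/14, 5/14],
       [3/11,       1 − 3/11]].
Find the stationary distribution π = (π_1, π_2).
π_1 = 42/97, π_2 = 55/97

Solve πP = π with π_1 + π_2 = 1. From πP = π: π_1 · (1 − 5/14) + π_2 · 3/11 = π_1 ⇒ π_2 · 3/11 = π_1 · 5/14 ⇒ π_2/π_1 = (5/14)/(3/11) = 55/42. Together with π_1 + π_2 = 1:
  π_1 = (3/11)/(5/14 + 3/11) = (3/11)/(97/154) = 42/97,
  π_2 = (5/14)/(5/14 + 3/11) = (5/14)/(97/154) = 55/97.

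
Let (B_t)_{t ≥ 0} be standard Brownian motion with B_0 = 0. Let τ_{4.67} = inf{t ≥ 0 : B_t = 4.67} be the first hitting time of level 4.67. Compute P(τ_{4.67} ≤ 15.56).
P(τ_{4.67} ≤ 15.56) = 2(1 − Φ(4.67/√15.56)) = 2(1 − Φ(1.1839)) ≈ 0.2365

By the reflection principle for standard BM, P(τ_b ≤ t) = 2 · P(B_t ≥ b). Since B_t ~ N(0, t), P(B_t ≥ 4.67) = 1 − Φ(4.67/√t) = 1 − Φ(4.67/√15.56) = 1 − Φ(1.1839) ≈ 0.11823. Doubling: P(τ_{4.67} ≤ 15.56) ≈ 2 · 0.11823 = 0.23646 ≈ 0.2365.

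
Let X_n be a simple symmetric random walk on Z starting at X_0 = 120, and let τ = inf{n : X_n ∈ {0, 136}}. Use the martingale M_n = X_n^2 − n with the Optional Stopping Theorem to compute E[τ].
E[τ] = 1920

M_n = X_n^2 − n is a martingale (since E[X_{n+1}^2 | F_n] = X_n^2 + 1). By OST (τ has finite mean in a bounded region), E[M_τ] = E[M_0] = X_0^2 − 0 = 120^2 = 14400. Also E[M_τ] = E[X_τ^2] − E[τ]. The walk exits at 0 or 136, with P(hit 136 first) = 120/136, so E[X_τ^2] = 136^2 · 120/136 + 0 = 16320. Thus E[τ] = E[X_τ^2] − E[M_τ] = 16320 − 14400 = 1920 = 120(136 − 120) = 1920.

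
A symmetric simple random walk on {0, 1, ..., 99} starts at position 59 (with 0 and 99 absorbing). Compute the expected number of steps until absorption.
E[τ | X_0 = 59] = 2360

Let v_k = E[τ | X_0 = k]. Boundary: v_0 = v_99 = 0. Recurrence: v_k = 1 + (v_{k-1} + v_{k+1})/2 for 1 ≤ k ≤ 98. The particular solution to v_k − (v_{k-1} + v_{k+1})/2 = 1 is v_k = −k^2. Adding homogeneous solution A + B k and matching boundaries gives v_k = k (99 − k). Substituting k = 59: v_59 = 59 · 40 = 2360.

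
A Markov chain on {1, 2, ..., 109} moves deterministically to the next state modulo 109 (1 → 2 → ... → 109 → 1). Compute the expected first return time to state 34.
E[T_34 | X_0 = 34] = 109

The chain cycles deterministically, so starting at state 34 it returns in exactly 109 steps. Equivalently, the stationary distribution is uniform π_j = 1/109 for every state j, so by Kac's formula E[T_34] = 1/π_34 = 109.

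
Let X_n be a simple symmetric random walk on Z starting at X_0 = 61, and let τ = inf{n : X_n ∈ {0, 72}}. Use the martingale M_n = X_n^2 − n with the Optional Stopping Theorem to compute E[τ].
E[τ] = 671

M_n = X_n^2 − n is a martingale (since E[X_{n+1}^2 | F_n] = X_n^2 + 1). By OST (τ has finite mean in a bounded region), E[M_τ] = E[M_0] = X_0^2 − 0 = 61^2 = 3721. Also E[M_τ] = E[X_τ^2] − E[τ]. The walk exits at 0 or 72, with P(hit 72 first) = 61/72, so E[X_τ^2] = 72^2 · 61/72 + 0 = 4392. Thus E[τ] = E[X_τ^2] − E[M_τ] = 4392 − 3721 = 671 = 61(72 − 61) = 671.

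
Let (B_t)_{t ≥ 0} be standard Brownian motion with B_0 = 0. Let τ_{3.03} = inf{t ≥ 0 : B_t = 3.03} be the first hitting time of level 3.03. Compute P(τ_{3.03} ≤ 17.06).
P(τ_{3.03} ≤ 17.06) = 2(1 − Φ(3.03/√17.06)) = 2(1 − Φ(0.7336)) ≈ 0.4632

By the reflection principle for standard BM, P(τ_b ≤ t) = 2 · P(B_t ≥ b). Since B_t ~ N(0, t), P(B_t ≥ 3.03) = 1 − Φ(3.03/√t) = 1 − Φ(3.03/√17.06) = 1 − Φ(0.7336) ≈ 0.23160. Doubling: P(τ_{3.03} ≤ 17.06) ≈ 2 · 0.23160 = 0.46320 ≈ 0.4632.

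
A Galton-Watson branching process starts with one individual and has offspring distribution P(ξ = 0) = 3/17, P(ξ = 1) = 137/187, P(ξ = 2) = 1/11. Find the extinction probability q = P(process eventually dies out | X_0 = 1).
q = 1

Mean offspring μ = 0·3/17 + 1·137/187 + 2·1/11 = 171/187 ≤ 1. For μ ≤ 1 with offspring not concentrated at 1, the Galton-Watson process goes extinct almost surely, so q = 1.
(Algebraic check: The pgf is f(s) = 3/17 + 137/187·s + 1/11·s². The extinction probability q is the smallest fixed point of f in [0, 1]. Setting s = f(s):
  1/11·s² + (137/187 − 1)·s + 3/17 = 0
  1/11·s² − (3/17 + 1/11)·s + 3/17 = 0
which factors as (s − 1)·(1/11·s − 3/17) = 0, giving roots s = 1 and s = (3/17)/(1/11) = 33/17. Since 33/17 ≥ 1, the smallest root in [0, 1] is s = 1.)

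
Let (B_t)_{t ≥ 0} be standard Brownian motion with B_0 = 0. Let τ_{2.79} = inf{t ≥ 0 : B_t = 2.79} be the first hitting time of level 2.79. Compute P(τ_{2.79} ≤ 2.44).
P(τ_{2.79} ≤ 2.44) = 2(1 − Φ(2.79/√2.44)) = 2(1 − Φ(1.7861)) ≈ 0.0741

By the reflection principle for standard BM, P(τ_b ≤ t) = 2 · P(B_t ≥ b). Since B_t ~ N(0, t), P(B_t ≥ 2.79) = 1 − Φ(2.79/√t) = 1 − Φ(2.79/√2.44) = 1 − Φ(1.7861) ≈ 0.03704. Doubling: P(τ_{2.79} ≤ 2.44) ≈ 2 · 0.03704 = 0.07408 ≈ 0.0741.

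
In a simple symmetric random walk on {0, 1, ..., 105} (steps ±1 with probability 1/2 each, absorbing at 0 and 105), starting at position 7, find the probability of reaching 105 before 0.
P(hit 105 before 0) = 7/105 = 1/15

Let u_k = P(hit 105 before 0 | start at k). Then u_0 = 0, u_105 = 1, and u_k = u_{k-1}/2 + u_{k+1}/2 for 1 ≤ k ≤ 104. This harmonic recurrence is solved by u_k = k/105, giving u_7 = 7/105 = 1/15.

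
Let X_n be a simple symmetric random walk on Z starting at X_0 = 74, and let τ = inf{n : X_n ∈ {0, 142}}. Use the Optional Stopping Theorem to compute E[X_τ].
E[X_τ] = 74

X_n is a martingale and τ is a bounded-mean stopping time (indeed τ is finite a.s. with bounded expectation since the walk is in a bounded region). By the OST, E[X_τ] = E[X_0] = 74. Equivalently: E[X_τ] = 142 · P(hit 142 first) + 0 · P(hit 0 first) = 142 · (74/142) = 74.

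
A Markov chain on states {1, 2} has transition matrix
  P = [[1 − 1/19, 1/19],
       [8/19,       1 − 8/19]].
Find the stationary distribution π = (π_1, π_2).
π_1 = 8/9, π_2 = 1/9

Solve πP = π with π_1 + π_2 = 1. From πP = π: π_1 · (1 − 1/19) + π_2 · 8/19 = π_1 ⇒ π_2 · 8/19 = π_1 · 1/19 ⇒ π_2/π_1 = (1/19)/(8/19) = 1/8. Together with π_1 + π_2 = 1:
  π_1 = (8/19)/(1/19 + 8/19) = (8/19)/(9/19) = 8/9,
  π_2 = (1/19)/(1/19 + 8/19) = (1/19)/(9/19) = 1/9.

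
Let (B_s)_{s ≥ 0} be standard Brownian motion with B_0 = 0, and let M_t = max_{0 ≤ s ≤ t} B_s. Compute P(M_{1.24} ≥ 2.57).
P(M_{1.24} ≥ 2.57) = 2·P(B_{1.24} ≥ 2.57) = 2(1 − Φ(2.57/√1.24)) ≈ 0.0210

By the reflection principle for Brownian motion, P(M_t ≥ a) = 2 · P(B_t ≥ a) for a ≥ 0. Since B_t ~ N(0, t), P(B_t ≥ 2.57) = 1 − Φ(2.57/√t) = 1 − Φ(2.57/√1.24) = 1 − Φ(2.3079). So
  P(M_{1.24} ≥ 2.57) = 2(1 − Φ(2.3079)) ≈ 0.0210.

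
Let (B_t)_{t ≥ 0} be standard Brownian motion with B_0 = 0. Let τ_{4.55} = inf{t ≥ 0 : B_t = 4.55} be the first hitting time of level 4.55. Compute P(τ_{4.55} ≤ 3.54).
P(τ_{4.55} ≤ 3.54) = 2(1 − Φ(4.55/√3.54)) = 2(1 − Φ(2.4183)) ≈ 0.0156

By the reflection principle for standard BM, P(τ_b ≤ t) = 2 · P(B_t ≥ b). Since B_t ~ N(0, t), P(B_t ≥ 4.55) = 1 − Φ(4.55/√t) = 1 − Φ(4.55/√3.54) = 1 − Φ(2.4183) ≈ 0.00780. Doubling: P(τ_{4.55} ≤ 3.54) ≈ 2 · 0.00780 = 0.01560 ≈ 0.0156.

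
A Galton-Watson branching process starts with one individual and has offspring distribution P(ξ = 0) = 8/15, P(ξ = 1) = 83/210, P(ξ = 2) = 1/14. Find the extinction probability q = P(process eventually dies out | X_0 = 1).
q = 1

Mean offspring μ = 0·8/15 + 1·83/210 + 2·1/14 = 113/210 ≤ 1. For μ ≤ 1 with offspring not concentrated at 1, the Galton-Watson process goes extinct almost surely, so q = 1.
(Algebraic check: The pgf is f(s) = 8/15 + 83/210·s + 1/14·s². The extinction probability q is the smallest fixed point of f in [0, 1]. Setting s = f(s):
  1/14·s² + (83/210 − 1)·s + 8/15 = 0
  1/14·s² − (8/15 + 1/14)·s + 8/15 = 0
which factors as (s − 1)·(1/14·s − 8/15) = 0, giving roots s = 1 and s = (8/15)/(1/14) = 112/15. Since 112/15 ≥ 1, the smallest root in [0, 1] is s = 1.)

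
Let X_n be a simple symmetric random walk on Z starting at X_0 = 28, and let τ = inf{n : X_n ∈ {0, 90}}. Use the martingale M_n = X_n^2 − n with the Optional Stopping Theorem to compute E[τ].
E[τ] = 1736

M_n = X_n^2 − n is a martingale (since E[X_{n+1}^2 | F_n] = X_n^2 + 1). By OST (τ has finite mean in a bounded region), E[M_τ] = E[M_0] = X_0^2 − 0 = 28^2 = 784. Also E[M_τ] = E[X_τ^2] − E[τ]. The walk exits at 0 or 90, with P(hit 90 first) = 28/90, so E[X_τ^2] = 90^2 · 28/90 + 0 = 2520. Thus E[τ] = E[X_τ^2] − E[M_τ] = 2520 − 784 = 1736 = 28(90 − 28) = 1736.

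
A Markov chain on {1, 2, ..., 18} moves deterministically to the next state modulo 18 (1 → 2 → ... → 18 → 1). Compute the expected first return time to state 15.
E[T_15 | X_0 = 15] = 18

The chain cycles deterministically, so starting at state 15 it returns in exactly 18 steps. Equivalently, the stationary distribution is uniform π_j = 1/18 for every state j, so by Kac's formula E[T_15] = 1/π_15 = 18.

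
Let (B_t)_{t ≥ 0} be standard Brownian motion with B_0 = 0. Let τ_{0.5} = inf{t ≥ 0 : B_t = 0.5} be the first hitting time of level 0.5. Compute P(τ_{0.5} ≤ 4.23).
P(τ_{0.5} ≤ 4.23) = 2(1 − Φ(0.5/√4.23)) = 2(1 − Φ(0.2431)) ≈ 0.8079

By the reflection principle for standard BM, P(τ_b ≤ t) = 2 · P(B_t ≥ b). Since B_t ~ N(0, t), P(B_t ≥ 0.5) = 1 − Φ(0.5/√t) = 1 − Φ(0.5/√4.23) = 1 − Φ(0.2431) ≈ 0.40396. Doubling: P(τ_{0.5} ≤ 4.23) ≈ 2 · 0.40396 = 0.80792 ≈ 0.8079.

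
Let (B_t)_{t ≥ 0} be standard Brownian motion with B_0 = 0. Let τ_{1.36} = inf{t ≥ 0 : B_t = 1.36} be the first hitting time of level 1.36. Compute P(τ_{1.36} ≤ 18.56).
P(τ_{1.36} ≤ 18.56) = 2(1 − Φ(1.36/√18.56)) = 2(1 − Φ(0.3157)) ≈ 0.7522

By the reflection principle for standard BM, P(τ_b ≤ t) = 2 · P(B_t ≥ b). Since B_t ~ N(0, t), P(B_t ≥ 1.36) = 1 − Φ(1.36/√t) = 1 − Φ(1.36/√18.56) = 1 − Φ(0.3157) ≈ 0.37612. Doubling: P(τ_{1.36} ≤ 18.56) ≈ 2 · 0.37612 = 0.75224 ≈ 0.7522.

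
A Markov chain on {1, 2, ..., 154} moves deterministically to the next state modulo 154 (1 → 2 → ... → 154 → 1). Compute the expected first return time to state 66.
E[T_66 | X_0 = 66] = 154

The chain cycles deterministically, so starting at state 66 it returns in exactly 154 steps. Equivalently, the stationary distribution is uniform π_j = 1/154 for every state j, so by Kac's formula E[T_66] = 1/π_66 = 154.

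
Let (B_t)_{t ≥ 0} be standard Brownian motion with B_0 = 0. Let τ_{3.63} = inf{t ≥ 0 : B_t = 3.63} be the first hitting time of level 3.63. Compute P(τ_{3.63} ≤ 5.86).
P(τ_{3.63} ≤ 5.86) = 2(1 − Φ(3.63/√5.86)) = 2(1 − Φ(1.4995)) ≈ 0.1337

By the reflection principle for standard BM, P(τ_b ≤ t) = 2 · P(B_t ≥ b). Since B_t ~ N(0, t), P(B_t ≥ 3.63) = 1 − Φ(3.63/√t) = 1 − Φ(3.63/√5.86) = 1 − Φ(1.4995) ≈ 0.06687. Doubling: P(τ_{3.63} ≤ 5.86) ≈ 2 · 0.06687 = 0.13374 ≈ 0.1337.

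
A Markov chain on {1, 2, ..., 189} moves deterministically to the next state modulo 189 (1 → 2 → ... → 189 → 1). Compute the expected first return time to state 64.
E[T_64 | X_0 = 64] = 189

The chain cycles deterministically, so starting at state 64 it returns in exactly 189 steps. Equivalently, the stationary distribution is uniform π_j = 1/189 for every state j, so by Kac's formula E[T_64] = 1/π_64 = 189.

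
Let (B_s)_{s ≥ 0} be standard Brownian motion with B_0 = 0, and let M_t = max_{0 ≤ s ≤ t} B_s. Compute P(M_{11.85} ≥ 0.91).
P(M_{11.85} ≥ 0.91) = 2·P(B_{11.85} ≥ 0.91) = 2(1 − Φ(0.91/√11.85)) ≈ 0.7915

By the reflection principle for Brownian motion, P(M_t ≥ a) = 2 · P(B_t ≥ a) for a ≥ 0. Since B_t ~ N(0, t), P(B_t ≥ 0.91) = 1 − Φ(0.91/√t) = 1 − Φ(0.91/√11.85) = 1 − Φ(0.2644). So
  P(M_{11.85} ≥ 0.91) = 2(1 − Φ(0.2644)) ≈ 0.7915.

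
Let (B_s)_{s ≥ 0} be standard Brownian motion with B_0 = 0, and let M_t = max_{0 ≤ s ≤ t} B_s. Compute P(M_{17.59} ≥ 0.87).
P(M_{17.59} ≥ 0.87) = 2·P(B_{17.59} ≥ 0.87) = 2(1 − Φ(0.87/√17.59)) ≈ 0.8357

By the reflection principle for Brownian motion, P(M_t ≥ a) = 2 · P(B_t ≥ a) for a ≥ 0. Since B_t ~ N(0, t), P(B_t ≥ 0.87) = 1 − Φ(0.87/√t) = 1 − Φ(0.87/√17.59) = 1 − Φ(0.2074). So
  P(M_{17.59} ≥ 0.87) = 2(1 − Φ(0.2074)) ≈ 0.8357.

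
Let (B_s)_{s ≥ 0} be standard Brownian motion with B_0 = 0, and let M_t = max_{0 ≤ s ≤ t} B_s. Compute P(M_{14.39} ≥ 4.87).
P(M_{14.39} ≥ 4.87) = 2·P(B_{14.39} ≥ 4.87) = 2(1 − Φ(4.87/√14.39)) ≈ 0.1992

By the reflection principle for Brownian motion, P(M_t ≥ a) = 2 · P(B_t ≥ a) for a ≥ 0. Since B_t ~ N(0, t), P(B_t ≥ 4.87) = 1 − Φ(4.87/√t) = 1 − Φ(4.87/√14.39) = 1 − Φ(1.2838). So
  P(M_{14.39} ≥ 4.87) = 2(1 − Φ(1.2838)) ≈ 0.1992.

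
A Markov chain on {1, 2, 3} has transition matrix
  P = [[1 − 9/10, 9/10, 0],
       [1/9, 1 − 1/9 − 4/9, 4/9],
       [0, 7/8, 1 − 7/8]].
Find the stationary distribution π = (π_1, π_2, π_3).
π = (14/185, 567/925, 288/925)

This is a birth-death chain on three states, which satisfies detailed balance: π_1 · P_{12} = π_2 · P_{21} and π_2 · P_{23} = π_3 · P_{32}.
From π_1 · 9/10 = π_2 · 1/9: π_2/π_1 = (9/10)/(1/9) = 81/10.
From π_2 · 4/9 = π_3 · 7/8: π_3/π_2 = (4/9)/(7/8) = 32/63.
Take π_1 proportional to 1; then unnormalized π = (1, 81/10, 144/35). Normalize by dividing by the sum 185/14:
  π = (14/185, 567/925, 288/925).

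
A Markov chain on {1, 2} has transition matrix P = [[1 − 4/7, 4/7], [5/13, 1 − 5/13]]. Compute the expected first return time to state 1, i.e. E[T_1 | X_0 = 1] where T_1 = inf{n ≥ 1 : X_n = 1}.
E[T_1 | X_0 = 1] = 1/π_1 = 87/35

For an irreducible recurrent Markov chain with stationary distribution π, E[T_i | X_0 = i] = 1/π_i (Kac's formula). Here π_1 = (5/13)/(4/7 + 5/13) = (5/13)/(87/91) = 35/87, so E[T_1 | X_0 = 1] = 1/π_1 = (4/7 + 5/13)/(5/13) = (87/91)/(5/13) = 87/35.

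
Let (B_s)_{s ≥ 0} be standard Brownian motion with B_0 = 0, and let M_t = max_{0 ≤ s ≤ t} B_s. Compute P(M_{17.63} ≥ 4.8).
P(M_{17.63} ≥ 4.8) = 2·P(B_{17.63} ≥ 4.8) = 2(1 − Φ(4.8/√17.63)) ≈ 0.2530

By the reflection principle for Brownian motion, P(M_t ≥ a) = 2 · P(B_t ≥ a) for a ≥ 0. Since B_t ~ N(0, t), P(B_t ≥ 4.8) = 1 − Φ(4.8/√t) = 1 − Φ(4.8/√17.63) = 1 − Φ(1.1432). So
  P(M_{17.63} ≥ 4.8) = 2(1 − Φ(1.1432)) ≈ 0.2530.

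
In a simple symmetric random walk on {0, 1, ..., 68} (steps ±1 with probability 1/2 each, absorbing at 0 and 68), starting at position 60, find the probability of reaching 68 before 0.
P(hit 68 before 0) = 60/68 = 15/17

Let u_k = P(hit 68 before 0 | start at k). Then u_0 = 0, u_68 = 1, and u_k = u_{k-1}/2 + u_{k+1}/2 for 1 ≤ k ≤ 67. This harmonic recurrence is solved by u_k = k/68, giving u_60 = 60/68 = 15/17.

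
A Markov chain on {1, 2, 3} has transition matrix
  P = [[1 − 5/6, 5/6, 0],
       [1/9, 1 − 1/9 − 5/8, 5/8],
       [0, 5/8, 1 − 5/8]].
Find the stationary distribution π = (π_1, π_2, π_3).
π = (1/16, 15/32, 15/32)

This is a birth-death chain on three states, which satisfies detailed balance: π_1 · P_{12} = π_2 · P_{21} and π_2 · P_{23} = π_3 · P_{32}.
From π_1 · 5/6 = π_2 · 1/9: π_2/π_1 = (5/6)/(1/9) = 15/2.
From π_2 · 5/8 = π_3 · 5/8: π_3/π_2 = (5/8)/(5/8) = 1.
Take π_1 proportional to 1; then unnormalized π = (1, 15/2, 15/2). Normalize by dividing by the sum 16:
  π = (1/16, 15/32, 15/32).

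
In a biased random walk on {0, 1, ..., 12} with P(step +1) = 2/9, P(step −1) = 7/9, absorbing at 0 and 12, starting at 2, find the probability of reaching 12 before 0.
P(hit 12 before 0) = (1 − (7/2)^2) / (1 − (7/2)^12) = 1024/307584069

Let u_k denote P(reach 12 before 0 | start at k). Boundary: u_0 = 0, u_12 = 1. Recurrence: u_k = 2/9·u_{k+1} + 7/9·u_{k-1} for 1 ≤ k ≤ 11. Try u_k = A + B·r^k with r = q/p = (7/9)/(2/9) = 7/2. Substitution satisfies the recurrence; boundary conditions give:
  u_k = (1 − r^k) / (1 − r^N) = (1 − (7/2)^2) / (1 − (7/2)^12) = 1024/307584069.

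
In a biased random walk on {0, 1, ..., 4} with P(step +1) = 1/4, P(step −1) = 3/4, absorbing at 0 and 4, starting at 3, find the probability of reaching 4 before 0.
P(hit 4 before 0) = (1 − (3)^3) / (1 − (3)^4) = 13/40

Let u_k denote P(reach 4 before 0 | start at k). Boundary: u_0 = 0, u_4 = 1. Recurrence: u_k = 1/4·u_{k+1} + 3/4·u_{k-1} for 1 ≤ k ≤ 3. Try u_k = A + B·r^k with r = q/p = (3/4)/(1/4) = 3. Substitution satisfies the recurrence; boundary conditions give:
  u_k = (1 − r^k) / (1 − r^N) = (1 − (3)^3) / (1 − (3)^4) = 13/40.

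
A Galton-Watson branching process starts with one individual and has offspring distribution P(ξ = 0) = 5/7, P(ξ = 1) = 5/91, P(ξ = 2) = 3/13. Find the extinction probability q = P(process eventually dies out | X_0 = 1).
q = 1

Mean offspring μ = 0·5/7 + 1·5/91 + 2·3/13 = 47/91 ≤ 1. For μ ≤ 1 with offspring not concentrated at 1, the Galton-Watson process goes extinct almost surely, so q = 1.
(Algebraic check: The pgf is f(s) = 5/7 + 5/91·s + 3/13·s². The extinction probability q is the smallest fixed point of f in [0, 1]. Setting s = f(s):
  3/13·s² + (5/91 − 1)·s + 5/7 = 0
  3/13·s² − (5/7 + 3/13)·s + 5/7 = 0
which factors as (s − 1)·(3/13·s − 5/7) = 0, giving roots s = 1 and s = (5/7)/(3/13) = 65/21. Since 65/21 ≥ 1, the smallest root in [0, 1] is s = 1.)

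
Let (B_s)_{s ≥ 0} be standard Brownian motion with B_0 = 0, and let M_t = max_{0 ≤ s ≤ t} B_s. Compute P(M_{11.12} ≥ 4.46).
P(M_{11.12} ≥ 4.46) = 2·P(B_{11.12} ≥ 4.46) = 2(1 − Φ(4.46/√11.12)) ≈ 0.1811

By the reflection principle for Brownian motion, P(M_t ≥ a) = 2 · P(B_t ≥ a) for a ≥ 0. Since B_t ~ N(0, t), P(B_t ≥ 4.46) = 1 − Φ(4.46/√t) = 1 − Φ(4.46/√11.12) = 1 − Φ(1.3375). So
  P(M_{11.12} ≥ 4.46) = 2(1 − Φ(1.3375)) ≈ 0.1811.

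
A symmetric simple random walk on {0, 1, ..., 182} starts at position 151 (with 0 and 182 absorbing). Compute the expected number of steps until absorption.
E[τ | X_0 = 151] = 4681

Let v_k = E[τ | X_0 = k]. Boundary: v_0 = v_182 = 0. Recurrence: v_k = 1 + (v_{k-1} + v_{k+1})/2 for 1 ≤ k ≤ 181. The particular solution to v_k − (v_{k-1} + v_{k+1})/2 = 1 is v_k = −k^2. Adding homogeneous solution A + B k and matching boundaries gives v_k = k (182 − k). Substituting k = 151: v_151 = 151 · 31 = 4681.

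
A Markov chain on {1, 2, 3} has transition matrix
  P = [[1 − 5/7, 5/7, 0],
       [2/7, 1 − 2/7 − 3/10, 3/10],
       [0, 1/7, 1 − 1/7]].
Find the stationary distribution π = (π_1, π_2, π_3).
π = (4/35, 2/7, 3/5)

This is a birth-death chain on three states, which satisfies detailed balance: π_1 · P_{12} = π_2 · P_{21} and π_2 · P_{23} = π_3 · P_{32}.
From π_1 · 5/7 = π_2 · 2/7: π_2/π_1 = (5/7)/(2/7) = 5/2.
From π_2 · 3/10 = π_3 · 1/7: π_3/π_2 = (3/10)/(1/7) = 21/10.
Take π_1 proportional to 1; then unnormalized π = (1, 5/2, 21/4). Normalize by dividing by the sum 35/4:
  π = (4/35, 2/7, 3/5).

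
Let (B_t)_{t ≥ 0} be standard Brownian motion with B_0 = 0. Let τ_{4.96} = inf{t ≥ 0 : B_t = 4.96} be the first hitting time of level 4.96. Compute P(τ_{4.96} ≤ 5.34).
P(τ_{4.96} ≤ 5.34) = 2(1 − Φ(4.96/√5.34)) = 2(1 − Φ(2.1464)) ≈ 0.0318

By the reflection principle for standard BM, P(τ_b ≤ t) = 2 · P(B_t ≥ b). Since B_t ~ N(0, t), P(B_t ≥ 4.96) = 1 − Φ(4.96/√t) = 1 − Φ(4.96/√5.34) = 1 − Φ(2.1464) ≈ 0.01592. Doubling: P(τ_{4.96} ≤ 5.34) ≈ 2 · 0.01592 = 0.03184 ≈ 0.0318.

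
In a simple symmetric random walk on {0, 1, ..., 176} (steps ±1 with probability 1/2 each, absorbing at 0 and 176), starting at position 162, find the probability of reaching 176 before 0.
P(hit 176 before 0) = 162/176 = 81/88

Let u_k = P(hit 176 before 0 | start at k). Then u_0 = 0, u_176 = 1, and u_k = u_{k-1}/2 + u_{k+1}/2 for 1 ≤ k ≤ 175. This harmonic recurrence is solved by u_k = k/176, giving u_162 = 162/176 = 81/88.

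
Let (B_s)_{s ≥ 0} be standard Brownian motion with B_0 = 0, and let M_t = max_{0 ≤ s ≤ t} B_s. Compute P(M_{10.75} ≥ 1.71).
P(M_{10.75} ≥ 1.71) = 2·P(B_{10.75} ≥ 1.71) = 2(1 − Φ(1.71/√10.75)) ≈ 0.6020

By the reflection principle for Brownian motion, P(M_t ≥ a) = 2 · P(B_t ≥ a) for a ≥ 0. Since B_t ~ N(0, t), P(B_t ≥ 1.71) = 1 − Φ(1.71/√t) = 1 − Φ(1.71/√10.75) = 1 − Φ(0.5215). So
  P(M_{10.75} ≥ 1.71) = 2(1 − Φ(0.5215)) ≈ 0.6020.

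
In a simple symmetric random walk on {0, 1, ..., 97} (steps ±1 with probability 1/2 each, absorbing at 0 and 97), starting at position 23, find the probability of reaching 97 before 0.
P(hit 97 before 0) = 23/97

Let u_k = P(hit 97 before 0 | start at k). Then u_0 = 0, u_97 = 1, and u_k = u_{k-1}/2 + u_{k+1}/2 for 1 ≤ k ≤ 96. This harmonic recurrence is solved by u_k = k/97, giving u_23 = 23/97.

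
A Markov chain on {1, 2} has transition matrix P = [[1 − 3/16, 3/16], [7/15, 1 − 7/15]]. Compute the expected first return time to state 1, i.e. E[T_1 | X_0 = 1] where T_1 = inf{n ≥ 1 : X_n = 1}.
E[T_1 | X_0 = 1] = 1/π_1 = 157/112

For an irreducible recurrent Markov chain with stationary distribution π, E[T_i | X_0 = i] = 1/π_i (Kac's formula). Here π_1 = (7/15)/(3/16 + 7/15) = (7/15)/(157/240) = 112/157, so E[T_1 | X_0 = 1] = 1/π_1 = (3/16 + 7/15)/(7/15) = (157/240)/(7/15) = 157/112.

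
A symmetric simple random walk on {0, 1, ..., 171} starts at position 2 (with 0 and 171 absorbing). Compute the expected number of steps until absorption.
E[τ | X_0 = 2] = 338

Let v_k = E[τ | X_0 = k]. Boundary: v_0 = v_171 = 0. Recurrence: v_k = 1 + (v_{k-1} + v_{k+1})/2 for 1 ≤ k ≤ 170. The particular solution to v_k − (v_{k-1} + v_{k+1})/2 = 1 is v_k = −k^2. Adding homogeneous solution A + B k and matching boundaries gives v_k = k (171 − k). Substituting k = 2: v_2 = 2 · 169 = 338.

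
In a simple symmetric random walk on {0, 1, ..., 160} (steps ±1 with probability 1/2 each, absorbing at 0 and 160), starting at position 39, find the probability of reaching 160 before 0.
P(hit 160 before 0) = 39/160

Let u_k = P(hit 160 before 0 | start at k). Then u_0 = 0, u_160 = 1, and u_k = u_{k-1}/2 + u_{k+1}/2 for 1 ≤ k ≤ 159. This harmonic recurrence is solved by u_k = k/160, giving u_39 = 39/160.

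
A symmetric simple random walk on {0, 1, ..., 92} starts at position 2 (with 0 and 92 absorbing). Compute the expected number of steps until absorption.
E[τ | X_0 = 2] = 180

Let v_k = E[τ | X_0 = k]. Boundary: v_0 = v_92 = 0. Recurrence: v_k = 1 + (v_{k-1} + v_{k+1})/2 for 1 ≤ k ≤ 91. The particular solution to v_k − (v_{k-1} + v_{k+1})/2 = 1 is v_k = −k^2. Adding homogeneous solution A + B k and matching boundaries gives v_k = k (92 − k). Substituting k = 2: v_2 = 2 · 90 = 180.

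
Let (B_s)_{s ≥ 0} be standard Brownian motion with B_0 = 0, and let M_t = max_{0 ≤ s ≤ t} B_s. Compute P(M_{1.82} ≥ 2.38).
P(M_{1.82} ≥ 2.38) = 2·P(B_{1.82} ≥ 2.38) = 2(1 − Φ(2.38/√1.82)) ≈ 0.0777

By the reflection principle for Brownian motion, P(M_t ≥ a) = 2 · P(B_t ≥ a) for a ≥ 0. Since B_t ~ N(0, t), P(B_t ≥ 2.38) = 1 − Φ(2.38/√t) = 1 − Φ(2.38/√1.82) = 1 − Φ(1.7642). So
  P(M_{1.82} ≥ 2.38) = 2(1 − Φ(1.7642)) ≈ 0.0777.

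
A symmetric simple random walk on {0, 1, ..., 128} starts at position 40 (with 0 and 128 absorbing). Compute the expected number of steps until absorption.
E[τ | X_0 = 40] = 3520

Let v_k = E[τ | X_0 = k]. Boundary: v_0 = v_128 = 0. Recurrence: v_k = 1 + (v_{k-1} + v_{k+1})/2 for 1 ≤ k ≤ 127. The particular solution to v_k − (v_{k-1} + v_{k+1})/2 = 1 is v_k = −k^2. Adding homogeneous solution A + B k and matching boundaries gives v_k = k (128 − k). Substituting k = 40: v_40 = 40 · 88 = 3520.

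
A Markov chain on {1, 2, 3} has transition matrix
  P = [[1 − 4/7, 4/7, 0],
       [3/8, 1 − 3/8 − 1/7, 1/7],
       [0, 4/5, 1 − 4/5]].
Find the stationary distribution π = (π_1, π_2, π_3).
π = (49/137, 224/411, 40/411)

This is a birth-death chain on three states, which satisfies detailed balance: π_1 · P_{12} = π_2 · P_{21} and π_2 · P_{23} = π_3 · P_{32}.
From π_1 · 4/7 = π_2 · 3/8: π_2/π_1 = (4/7)/(3/8) = 32/21.
From π_2 · 1/7 = π_3 · 4/5: π_3/π_2 = (1/7)/(4/5) = 5/28.
Take π_1 proportional to 1; then unnormalized π = (1, 32/21, 40/147). Normalize by dividing by the sum 137/49:
  π = (49/137, 224/411, 40/411).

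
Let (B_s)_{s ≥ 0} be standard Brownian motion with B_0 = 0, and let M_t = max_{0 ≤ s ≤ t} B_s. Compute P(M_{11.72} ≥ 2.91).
P(M_{11.72} ≥ 2.91) = 2·P(B_{11.72} ≥ 2.91) = 2(1 − Φ(2.91/√11.72)) ≈ 0.3953

By the reflection principle for Brownian motion, P(M_t ≥ a) = 2 · P(B_t ≥ a) for a ≥ 0. Since B_t ~ N(0, t), P(B_t ≥ 2.91) = 1 − Φ(2.91/√t) = 1 − Φ(2.91/√11.72) = 1 − Φ(0.8500). So
  P(M_{11.72} ≥ 2.91) = 2(1 − Φ(0.8500)) ≈ 0.3953.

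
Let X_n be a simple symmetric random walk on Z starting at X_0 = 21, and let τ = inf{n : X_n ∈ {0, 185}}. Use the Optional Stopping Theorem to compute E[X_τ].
E[X_τ] = 21

X_n is a martingale and τ is a bounded-mean stopping time (indeed τ is finite a.s. with bounded expectation since the walk is in a bounded region). By the OST, E[X_τ] = E[X_0] = 21. Equivalently: E[X_τ] = 185 · P(hit 185 first) + 0 · P(hit 0 first) = 185 · (21/185) = 21.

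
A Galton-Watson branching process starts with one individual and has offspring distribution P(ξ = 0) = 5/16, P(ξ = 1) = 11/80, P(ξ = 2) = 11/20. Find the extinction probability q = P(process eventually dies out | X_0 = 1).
q = 25/44

The pgf is f(s) = 5/16 + 11/80·s + 11/20·s². The extinction probability q is the smallest fixed point of f in [0, 1]. Setting s = f(s):
  11/20·s² + (11/80 − 1)·s + 5/16 = 0
  11/20·s² − (5/16 + 11/20)·s + 5/16 = 0
which factors as (s − 1)·(11/20·s − 5/16) = 0, giving roots s = 1 and s = (5/16)/(11/20) = 25/44.
Mean offspring μ = 11/80 + 2·11/20 = 99/80 > 1 (supercritical), so q < 1. The extinction probability is the smaller root: q = (5/16)/(11/20) = 25/44.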